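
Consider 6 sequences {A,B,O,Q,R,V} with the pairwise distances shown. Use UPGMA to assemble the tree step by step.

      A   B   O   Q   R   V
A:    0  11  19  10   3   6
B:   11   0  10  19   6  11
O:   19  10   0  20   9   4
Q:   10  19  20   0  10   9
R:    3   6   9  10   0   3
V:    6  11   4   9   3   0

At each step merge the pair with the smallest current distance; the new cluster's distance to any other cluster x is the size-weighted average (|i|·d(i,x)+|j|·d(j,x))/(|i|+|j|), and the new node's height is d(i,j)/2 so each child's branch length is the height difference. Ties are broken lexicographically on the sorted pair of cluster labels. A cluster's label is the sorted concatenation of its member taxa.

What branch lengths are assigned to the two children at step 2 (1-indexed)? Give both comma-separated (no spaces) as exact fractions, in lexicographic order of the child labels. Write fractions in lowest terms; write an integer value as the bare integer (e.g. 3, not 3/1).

step 1: merge (A,R) at d=3; branch lengths A→3/2, R→3/2; new cluster AR
  updated: d(AR,B)=17/2, d(AR,O)=14, d(AR,Q)=10, d(AR,V)=9/2
step 2: merge (O,V) at d=4; branch lengths O→2, V→2; new cluster OV
  updated: d(AR,OV)=37/4, d(B,OV)=21/2, d(OV,Q)=29/2
step 3: merge (AR,B) at d=17/2; branch lengths AR→11/4, B→17/4; new cluster ABR
  updated: d(ABR,OV)=29/3, d(ABR,Q)=13
step 4: merge (ABR,OV) at d=29/3; branch lengths ABR→7/12, OV→17/6; new cluster ABORV
  updated: d(ABORV,Q)=68/5
step 5: merge (ABORV,Q) at d=68/5; branch lengths ABORV→59/30, Q→34/5; new cluster ABOQRV
final tree: ((((A:3/2,R:3/2):11/4,B:17/4):7/12,(O:2,V:2):17/6):59/30,Q:34/5)
total length: 1571/60

2,2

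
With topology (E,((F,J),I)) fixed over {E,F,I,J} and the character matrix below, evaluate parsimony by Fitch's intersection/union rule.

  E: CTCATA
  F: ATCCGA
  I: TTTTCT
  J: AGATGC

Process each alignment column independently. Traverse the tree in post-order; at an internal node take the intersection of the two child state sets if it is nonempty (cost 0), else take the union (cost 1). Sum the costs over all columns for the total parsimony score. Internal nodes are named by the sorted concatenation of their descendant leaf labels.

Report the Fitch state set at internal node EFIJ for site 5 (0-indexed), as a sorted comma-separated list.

A

[col 0] FJ: children F:{A}, J:{A} ∩→ {A}; cost 0
[col 0] FIJ: children FJ:{A}, I:{T} ∪→ {A,T}; cost 1
[col 0] EFIJ: children E:{C}, FIJ:{A,T} ∪→ {A,C,T}; cost 1
[col 1] FJ: children F:{T}, J:{G} ∪→ {G,T}; cost 1
[col 1] FIJ: children FJ:{G,T}, I:{T} ∩→ {T}; cost 0
[col 1] EFIJ: children E:{T}, FIJ:{T} ∩→ {T}; cost 0
[col 2] FJ: children F:{C}, J:{A} ∪→ {A,C}; cost 1
[col 2] FIJ: children FJ:{A,C}, I:{T} ∪→ {A,C,T}; cost 1
[col 2] EFIJ: children E:{C}, FIJ:{A,C,T} ∩→ {C}; cost 0
[col 3] FJ: children F:{C}, J:{T} ∪→ {C,T}; cost 1
[col 3] FIJ: children FJ:{C,T}, I:{T} ∩→ {T}; cost 0
[col 3] EFIJ: children E:{A}, FIJ:{T} ∪→ {A,T}; cost 1
[col 4] FJ: children F:{G}, J:{G} ∩→ {G}; cost 0
[col 4] FIJ: children FJ:{G}, I:{C} ∪→ {C,G}; cost 1
[col 4] EFIJ: children E:{T}, FIJ:{C,G} ∪→ {C,G,T}; cost 1
[col 5] FJ: children F:{A}, J:{C} ∪→ {A,C}; cost 1
[col 5] FIJ: children FJ:{A,C}, I:{T} ∪→ {A,C,T}; cost 1
[col 5] EFIJ: children E:{A}, FIJ:{A,C,T} ∩→ {A}; cost 0
per-site changes: [2, 1, 2, 2, 2, 2]; total = 11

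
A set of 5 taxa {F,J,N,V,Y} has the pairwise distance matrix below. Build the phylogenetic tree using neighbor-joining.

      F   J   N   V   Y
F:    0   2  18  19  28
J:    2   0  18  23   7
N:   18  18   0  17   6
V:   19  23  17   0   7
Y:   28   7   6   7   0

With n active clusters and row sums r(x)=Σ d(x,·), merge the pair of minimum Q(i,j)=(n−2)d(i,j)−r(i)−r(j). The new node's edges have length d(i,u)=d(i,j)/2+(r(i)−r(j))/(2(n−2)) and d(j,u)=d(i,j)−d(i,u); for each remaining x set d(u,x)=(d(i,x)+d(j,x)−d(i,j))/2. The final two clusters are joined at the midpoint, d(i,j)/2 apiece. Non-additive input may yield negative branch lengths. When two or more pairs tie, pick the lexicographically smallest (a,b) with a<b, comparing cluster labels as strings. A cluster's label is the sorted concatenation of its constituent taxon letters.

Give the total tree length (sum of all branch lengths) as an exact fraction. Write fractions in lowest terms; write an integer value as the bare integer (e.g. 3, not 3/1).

step 1: merge (F,J) at d=2, Q=-111; branch lengths F→23/6, J→-11/6; new cluster FJ
  updated: d(FJ,N)=17, d(FJ,V)=20, d(FJ,Y)=33/2
step 2: merge (FJ,N) at d=17, Q=-119/2; branch lengths FJ→95/8, N→41/8; new cluster FJN
  updated: d(FJN,V)=10, d(FJN,Y)=11/4
step 3: merge (FJN,V) at d=10, Q=-79/4; branch lengths FJN→23/8, V→57/8; new cluster FJNV
  updated: d(FJNV,Y)=-1/8
step 4: merge (FJNV,Y) at d=-1/8; branch lengths FJNV→-1/16, Y→-1/16; new cluster FJNVY
final tree: ((((F:23/6,J:-11/6):95/8,N:41/8):23/8,V:57/8):-1/16,Y:-1/16)
total length: 231/8

231/8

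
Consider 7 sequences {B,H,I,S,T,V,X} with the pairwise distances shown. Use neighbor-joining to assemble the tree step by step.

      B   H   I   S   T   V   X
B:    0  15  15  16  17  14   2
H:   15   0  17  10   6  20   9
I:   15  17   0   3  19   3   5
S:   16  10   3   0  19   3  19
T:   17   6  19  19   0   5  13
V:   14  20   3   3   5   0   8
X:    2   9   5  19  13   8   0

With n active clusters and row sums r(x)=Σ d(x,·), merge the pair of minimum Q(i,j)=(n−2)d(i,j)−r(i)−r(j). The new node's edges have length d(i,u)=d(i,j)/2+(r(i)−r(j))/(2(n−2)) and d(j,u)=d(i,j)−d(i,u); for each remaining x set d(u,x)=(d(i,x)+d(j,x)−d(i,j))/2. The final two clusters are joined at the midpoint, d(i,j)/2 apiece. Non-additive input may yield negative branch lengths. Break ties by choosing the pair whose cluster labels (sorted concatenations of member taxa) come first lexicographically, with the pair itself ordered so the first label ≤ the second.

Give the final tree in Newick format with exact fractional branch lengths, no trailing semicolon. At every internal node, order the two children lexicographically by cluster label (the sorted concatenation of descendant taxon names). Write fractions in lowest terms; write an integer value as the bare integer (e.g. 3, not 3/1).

1. join H+T (d=6, Q=-126) ⇒ HT; edges |H|=14/5, |T|=16/5
  updated: d(B,HT)=13, d(HT,I)=15, d(HT,S)=23/2, d(HT,V)=19/2, d(HT,X)=8
2. join B+X (d=2, Q=-94) ⇒ BX; edges |B|=13/4, |X|=-5/4
  updated: d(BX,HT)=19/2, d(BX,I)=9, d(BX,S)=33/2, d(BX,V)=10
3. join BX+HT (d=19/2, Q=-62) ⇒ BHTX; edges |BX|=14/3, |HT|=29/6
  updated: d(BHTX,I)=29/4, d(BHTX,S)=37/4, d(BHTX,V)=5
4. join BHTX+V (d=5, Q=-45/2) ⇒ BHTVX; edges |BHTX|=41/8, |V|=-1/8
  updated: d(BHTVX,I)=21/8, d(BHTVX,S)=29/8
5. join BHTVX+I (d=21/8, Q=-37/4) ⇒ BHITVX; edges |BHTVX|=13/8, |I|=1
  updated: d(BHITVX,S)=2
6. join BHITVX+S (d=2) ⇒ BHISTVX; edges |BHITVX|=1, |S|=1
final tree: (((((B:13/4,X:-5/4):14/3,(H:14/5,T:16/5):29/6):41/8,V:-1/8):13/8,I:1):1,S:1)
total length: 217/8

(((((B:13/4,X:-5/4):14/3,(H:14/5,T:16/5):29/6):41/8,V:-1/8):13/8,I:1):1,S:1)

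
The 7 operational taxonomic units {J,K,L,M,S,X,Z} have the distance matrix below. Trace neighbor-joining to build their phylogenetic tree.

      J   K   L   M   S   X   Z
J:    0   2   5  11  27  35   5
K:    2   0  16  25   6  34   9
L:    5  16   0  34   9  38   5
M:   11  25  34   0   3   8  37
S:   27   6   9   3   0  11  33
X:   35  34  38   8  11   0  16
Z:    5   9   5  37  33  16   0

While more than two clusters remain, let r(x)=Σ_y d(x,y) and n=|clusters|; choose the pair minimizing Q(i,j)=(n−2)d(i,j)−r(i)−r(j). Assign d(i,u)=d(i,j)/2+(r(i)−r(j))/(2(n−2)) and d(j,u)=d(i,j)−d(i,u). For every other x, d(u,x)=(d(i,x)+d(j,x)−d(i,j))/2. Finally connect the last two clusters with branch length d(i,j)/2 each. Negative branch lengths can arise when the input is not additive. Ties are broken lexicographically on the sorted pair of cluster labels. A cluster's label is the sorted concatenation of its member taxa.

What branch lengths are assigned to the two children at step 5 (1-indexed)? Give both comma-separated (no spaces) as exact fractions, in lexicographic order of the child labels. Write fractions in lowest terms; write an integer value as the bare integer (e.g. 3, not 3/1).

iteration 1: select M,X (d=8, Q=-220); attach at lengths (8/5, 32/5); label the merged cluster MX
  updated: d(J,MX)=19, d(K,MX)=51/2, d(L,MX)=32, d(MX,S)=3, d(MX,Z)=45/2
iteration 2: select MX,S (d=3, Q=-168); attach at lengths (9/2, -3/2); label the merged cluster MSX
  updated: d(J,MSX)=43/2, d(K,MSX)=57/4, d(L,MSX)=19, d(MSX,Z)=105/4
iteration 3: select K,MSX (d=57/4, Q=-159/2); attach at lengths (1/2, 55/4); label the merged cluster KMSX
  updated: d(J,KMSX)=37/8, d(KMSX,L)=83/8, d(KMSX,Z)=21/2
iteration 4: select J,KMSX (d=37/8, Q=-247/8); attach at lengths (-13/32, 161/32); label the merged cluster JKMSX
  updated: d(JKMSX,L)=43/8, d(JKMSX,Z)=87/16
iteration 5: select JKMSX,L (d=43/8, Q=-253/16); attach at lengths (93/32, 79/32); label the merged cluster JKLMSX
  updated: d(JKLMSX,Z)=81/32
iteration 6: select JKLMSX,Z (d=81/32); attach at lengths (81/64, 81/64); label the merged cluster JKLMSXZ
final tree: (((J:-13/32,(K:1/2,((M:8/5,X:32/5):9/2,S:-3/2):55/4):161/32):93/32,L:79/32):81/64,Z:81/64)
total length: 1209/32

93/32,79/32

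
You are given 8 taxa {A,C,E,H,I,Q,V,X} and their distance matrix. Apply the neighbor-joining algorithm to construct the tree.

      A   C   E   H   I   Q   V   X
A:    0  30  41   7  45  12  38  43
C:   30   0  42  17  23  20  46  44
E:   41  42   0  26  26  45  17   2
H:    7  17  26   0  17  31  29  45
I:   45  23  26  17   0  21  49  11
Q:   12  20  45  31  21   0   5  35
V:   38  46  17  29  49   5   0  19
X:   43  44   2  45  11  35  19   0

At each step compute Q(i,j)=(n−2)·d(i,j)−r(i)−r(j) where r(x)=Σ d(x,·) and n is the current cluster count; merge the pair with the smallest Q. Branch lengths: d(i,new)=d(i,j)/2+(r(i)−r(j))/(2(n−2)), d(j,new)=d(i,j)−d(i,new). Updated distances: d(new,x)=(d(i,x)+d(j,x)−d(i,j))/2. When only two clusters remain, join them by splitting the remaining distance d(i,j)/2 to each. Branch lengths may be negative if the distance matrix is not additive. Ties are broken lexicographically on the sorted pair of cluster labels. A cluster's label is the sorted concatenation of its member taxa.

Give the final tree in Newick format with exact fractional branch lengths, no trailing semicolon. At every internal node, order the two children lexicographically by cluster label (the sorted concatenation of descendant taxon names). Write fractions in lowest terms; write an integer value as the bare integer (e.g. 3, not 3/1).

((((A:231/32,H:-7/32):601/64,C:679/64):213/64,(((E:1,X:1):46/5,V:39/5):523/48,Q:125/48):269/64):763/128,I:763/128)

iteration 1: select E,X (d=2, Q=-386); attach at lengths (1, 1); label the merged cluster EX
  updated: d(A,EX)=41, d(C,EX)=42, d(EX,H)=69/2, d(EX,I)=35/2, d(EX,Q)=39, d(EX,V)=17
iteration 2: select EX,V (d=17, Q=-290); attach at lengths (46/5, 39/5); label the merged cluster EVX
  updated: d(A,EVX)=31, d(C,EVX)=71/2, d(EVX,H)=93/4, d(EVX,I)=99/4, d(EVX,Q)=27/2
iteration 3: select A,H (d=7, Q=-769/4); attach at lengths (231/32, -7/32); label the merged cluster AH
  updated: d(AH,C)=20, d(AH,EVX)=189/8, d(AH,I)=55/2, d(AH,Q)=18
iteration 4: select EVX,Q (d=27/2, Q=-1035/8); attach at lengths (523/48, 125/48); label the merged cluster EQVX
  updated: d(AH,EQVX)=225/16, d(C,EQVX)=21, d(EQVX,I)=129/8
iteration 5: select AH,C (d=20, Q=-1369/16); attach at lengths (601/64, 679/64); label the merged cluster ACH
  updated: d(ACH,EQVX)=241/32, d(ACH,I)=61/4
iteration 6: select ACH,EQVX (d=241/32, Q=-1245/32); attach at lengths (213/64, 269/64); label the merged cluster ACEHQVX
  updated: d(ACEHQVX,I)=763/64
iteration 7: select ACEHQVX,I (d=763/64); attach at lengths (763/128, 763/128); label the merged cluster ACEHIQVX
final tree: ((((A:231/32,H:-7/32):601/64,C:679/64):213/64,(((E:1,X:1):46/5,V:39/5):523/48,Q:125/48):269/64):763/128,I:763/128)
total length: 5053/64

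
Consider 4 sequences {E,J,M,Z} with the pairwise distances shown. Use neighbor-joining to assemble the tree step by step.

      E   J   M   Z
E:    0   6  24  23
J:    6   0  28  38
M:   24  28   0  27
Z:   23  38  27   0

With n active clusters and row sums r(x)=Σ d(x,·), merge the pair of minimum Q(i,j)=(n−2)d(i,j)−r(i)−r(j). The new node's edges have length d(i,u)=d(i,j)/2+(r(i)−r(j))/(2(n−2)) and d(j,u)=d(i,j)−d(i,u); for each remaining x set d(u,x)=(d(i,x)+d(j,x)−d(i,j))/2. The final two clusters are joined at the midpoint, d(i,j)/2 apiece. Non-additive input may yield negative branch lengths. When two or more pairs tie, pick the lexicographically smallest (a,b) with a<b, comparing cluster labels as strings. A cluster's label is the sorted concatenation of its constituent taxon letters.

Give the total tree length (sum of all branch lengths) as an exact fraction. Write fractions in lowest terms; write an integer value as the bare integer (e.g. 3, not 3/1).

1. join E+J (d=6, Q=-113) ⇒ EJ; edges |E|=-7/4, |J|=31/4
  updated: d(EJ,M)=23, d(EJ,Z)=55/2
2. join EJ+M (d=23, Q=-155/2) ⇒ EJM; edges |EJ|=47/4, |M|=45/4
  updated: d(EJM,Z)=63/4
3. join EJM+Z (d=63/4) ⇒ EJMZ; edges |EJM|=63/8, |Z|=63/8
final tree: (((E:-7/4,J:31/4):47/4,M:45/4):63/8,Z:63/8)
total length: 179/4

179/4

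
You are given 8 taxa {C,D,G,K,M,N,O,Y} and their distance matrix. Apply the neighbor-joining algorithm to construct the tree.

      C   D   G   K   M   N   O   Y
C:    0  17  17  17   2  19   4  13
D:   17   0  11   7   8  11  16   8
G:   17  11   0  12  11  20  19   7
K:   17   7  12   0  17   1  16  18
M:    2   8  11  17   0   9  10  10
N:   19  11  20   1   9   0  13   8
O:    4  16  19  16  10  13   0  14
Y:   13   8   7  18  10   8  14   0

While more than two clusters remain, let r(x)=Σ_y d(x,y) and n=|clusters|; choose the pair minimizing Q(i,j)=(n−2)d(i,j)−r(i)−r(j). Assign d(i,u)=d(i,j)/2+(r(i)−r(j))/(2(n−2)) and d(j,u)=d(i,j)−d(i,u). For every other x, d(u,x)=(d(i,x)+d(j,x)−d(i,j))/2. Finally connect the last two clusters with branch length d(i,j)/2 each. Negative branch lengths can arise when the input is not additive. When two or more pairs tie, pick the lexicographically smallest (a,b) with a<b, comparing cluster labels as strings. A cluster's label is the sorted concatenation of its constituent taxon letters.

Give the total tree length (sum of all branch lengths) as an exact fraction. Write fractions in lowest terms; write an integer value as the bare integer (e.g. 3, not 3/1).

1049/32

step 1: merge (K,N) at d=1, Q=-163; branch lengths K→13/12, N→-1/12; new cluster KN
  updated: d(C,KN)=35/2, d(D,KN)=17/2, d(G,KN)=31/2, d(KN,M)=25/2, d(KN,O)=14, d(KN,Y)=25/2
step 2: merge (C,O) at d=4, Q=-255/2; branch lengths C→27/20, O→53/20; new cluster CO
  updated: d(CO,D)=29/2, d(CO,G)=16, d(CO,KN)=55/4, d(CO,M)=4, d(CO,Y)=23/2
step 3: merge (CO,M) at d=4, Q=-357/4; branch lengths CO→121/32, M→7/32; new cluster CMO
  updated: d(CMO,D)=37/4, d(CMO,G)=23/2, d(CMO,KN)=89/8, d(CMO,Y)=35/4
step 4: merge (G,Y) at d=7, Q=-241/4; branch lengths G→119/24, Y→49/24; new cluster GY
  updated: d(CMO,GY)=53/8, d(D,GY)=6, d(GY,KN)=21/2
step 5: merge (CMO,GY) at d=53/8, Q=-295/8; branch lengths CMO→137/32, GY→75/32; new cluster CGMOY
  updated: d(CGMOY,D)=69/16, d(CGMOY,KN)=15/2
step 6: merge (CGMOY,D) at d=69/16, Q=-325/16; branch lengths CGMOY→53/32, D→85/32; new cluster CDGMOY
  updated: d(CDGMOY,KN)=187/32
step 7: merge (CDGMOY,KN) at d=187/32; branch lengths CDGMOY→187/64, KN→187/64; new cluster CDGKMNOY
final tree: (((((C:27/20,O:53/20):121/32,M:7/32):137/32,(G:119/24,Y:49/24):75/32):53/32,D:85/32):187/64,(K:13/12,N:-1/12):187/64)
total length: 1049/32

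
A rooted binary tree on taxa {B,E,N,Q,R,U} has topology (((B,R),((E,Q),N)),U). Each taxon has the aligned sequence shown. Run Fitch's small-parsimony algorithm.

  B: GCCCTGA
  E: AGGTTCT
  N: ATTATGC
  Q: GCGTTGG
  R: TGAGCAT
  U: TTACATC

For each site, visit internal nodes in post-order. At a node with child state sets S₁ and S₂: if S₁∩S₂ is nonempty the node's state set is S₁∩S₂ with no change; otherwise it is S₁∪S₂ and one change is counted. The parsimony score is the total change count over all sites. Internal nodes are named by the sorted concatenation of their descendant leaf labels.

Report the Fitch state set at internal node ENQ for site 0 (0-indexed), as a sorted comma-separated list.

A

site 0, node BR: B={G} ∪ R={T} → {G,T} (+1)
site 0, node EQ: E={A} ∪ Q={G} → {A,G} (+1)
site 0, node ENQ: EQ={A,G} ∩ N={A} → {A} (+0)
site 0, node BENQR: BR={G,T} ∪ ENQ={A} → {A,G,T} (+1)
site 0, node BENQRU: BENQR={A,G,T} ∩ U={T} → {T} (+0)
site 1, node BR: B={C} ∪ R={G} → {C,G} (+1)
site 1, node EQ: E={G} ∪ Q={C} → {C,G} (+1)
site 1, node ENQ: EQ={C,G} ∪ N={T} → {C,G,T} (+1)
site 1, node BENQR: BR={C,G} ∩ ENQ={C,G,T} → {C,G} (+0)
site 1, node BENQRU: BENQR={C,G} ∪ U={T} → {C,G,T} (+1)
site 2, node BR: B={C} ∪ R={A} → {A,C} (+1)
site 2, node EQ: E={G} ∩ Q={G} → {G} (+0)
site 2, node ENQ: EQ={G} ∪ N={T} → {G,T} (+1)
site 2, node BENQR: BR={A,C} ∪ ENQ={G,T} → {A,C,G,T} (+1)
site 2, node BENQRU: BENQR={A,C,G,T} ∩ U={A} → {A} (+0)
site 3, node BR: B={C} ∪ R={G} → {C,G} (+1)
site 3, node EQ: E={T} ∩ Q={T} → {T} (+0)
site 3, node ENQ: EQ={T} ∪ N={A} → {A,T} (+1)
site 3, node BENQR: BR={C,G} ∪ ENQ={A,T} → {A,C,G,T} (+1)
site 3, node BENQRU: BENQR={A,C,G,T} ∩ U={C} → {C} (+0)
site 4, node BR: B={T} ∪ R={C} → {C,T} (+1)
site 4, node EQ: E={T} ∩ Q={T} → {T} (+0)
site 4, node ENQ: EQ={T} ∩ N={T} → {T} (+0)
site 4, node BENQR: BR={C,T} ∩ ENQ={T} → {T} (+0)
site 4, node BENQRU: BENQR={T} ∪ U={A} → {A,T} (+1)
site 5, node BR: B={G} ∪ R={A} → {A,G} (+1)
site 5, node EQ: E={C} ∪ Q={G} → {C,G} (+1)
site 5, node ENQ: EQ={C,G} ∩ N={G} → {G} (+0)
site 5, node BENQR: BR={A,G} ∩ ENQ={G} → {G} (+0)
site 5, node BENQRU: BENQR={G} ∪ U={T} → {G,T} (+1)
site 6, node BR: B={A} ∪ R={T} → {A,T} (+1)
site 6, node EQ: E={T} ∪ Q={G} → {G,T} (+1)
site 6, node ENQ: EQ={G,T} ∪ N={C} → {C,G,T} (+1)
site 6, node BENQR: BR={A,T} ∩ ENQ={C,G,T} → {T} (+0)
site 6, node BENQRU: BENQR={T} ∪ U={C} → {C,T} (+1)
per-site changes: [3, 4, 3, 3, 2, 3, 4]; total = 22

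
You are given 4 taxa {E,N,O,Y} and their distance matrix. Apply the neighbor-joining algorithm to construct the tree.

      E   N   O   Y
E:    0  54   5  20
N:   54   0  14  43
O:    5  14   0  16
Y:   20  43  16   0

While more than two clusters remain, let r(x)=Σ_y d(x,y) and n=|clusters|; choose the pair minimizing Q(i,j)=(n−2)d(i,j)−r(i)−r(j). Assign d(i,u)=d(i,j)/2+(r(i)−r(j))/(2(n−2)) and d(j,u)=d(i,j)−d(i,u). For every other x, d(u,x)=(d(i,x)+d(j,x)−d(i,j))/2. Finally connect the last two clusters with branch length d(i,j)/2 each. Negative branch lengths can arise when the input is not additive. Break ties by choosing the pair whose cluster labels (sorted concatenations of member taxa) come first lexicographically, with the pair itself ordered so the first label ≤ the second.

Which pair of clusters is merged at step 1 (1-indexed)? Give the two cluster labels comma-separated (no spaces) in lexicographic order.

iteration 1: select E,Y (d=20, Q=-118); attach at lengths (10, 10); label the merged cluster EY
  updated: d(EY,N)=77/2, d(EY,O)=1/2
iteration 2: select EY,N (d=77/2, Q=-53); attach at lengths (25/2, 26); label the merged cluster ENY
  updated: d(ENY,O)=-12
iteration 3: select ENY,O (d=-12); attach at lengths (-6, -6); label the merged cluster ENOY
final tree: (((E:10,Y:10):25/2,N:26):-6,O:-6)
total length: 93/2

E,Y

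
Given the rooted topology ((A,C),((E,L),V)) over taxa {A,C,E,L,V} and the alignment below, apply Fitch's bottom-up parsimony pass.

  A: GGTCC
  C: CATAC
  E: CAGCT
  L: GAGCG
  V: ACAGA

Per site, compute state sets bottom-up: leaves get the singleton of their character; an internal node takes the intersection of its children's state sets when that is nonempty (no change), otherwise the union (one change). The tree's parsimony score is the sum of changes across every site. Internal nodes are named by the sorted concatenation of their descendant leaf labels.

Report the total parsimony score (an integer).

12

site 0, node AC: A={G} ∪ C={C} → {C,G} (+1)
site 0, node EL: E={C} ∪ L={G} → {C,G} (+1)
site 0, node ELV: EL={C,G} ∪ V={A} → {A,C,G} (+1)
site 0, node ACELV: AC={C,G} ∩ ELV={A,C,G} → {C,G} (+0)
site 1, node AC: A={G} ∪ C={A} → {A,G} (+1)
site 1, node EL: E={A} ∩ L={A} → {A} (+0)
site 1, node ELV: EL={A} ∪ V={C} → {A,C} (+1)
site 1, node ACELV: AC={A,G} ∩ ELV={A,C} → {A} (+0)
site 2, node AC: A={T} ∩ C={T} → {T} (+0)
site 2, node EL: E={G} ∩ L={G} → {G} (+0)
site 2, node ELV: EL={G} ∪ V={A} → {A,G} (+1)
site 2, node ACELV: AC={T} ∪ ELV={A,G} → {A,G,T} (+1)
site 3, node AC: A={C} ∪ C={A} → {A,C} (+1)
site 3, node EL: E={C} ∩ L={C} → {C} (+0)
site 3, node ELV: EL={C} ∪ V={G} → {C,G} (+1)
site 3, node ACELV: AC={A,C} ∩ ELV={C,G} → {C} (+0)
site 4, node AC: A={C} ∩ C={C} → {C} (+0)
site 4, node EL: E={T} ∪ L={G} → {G,T} (+1)
site 4, node ELV: EL={G,T} ∪ V={A} → {A,G,T} (+1)
site 4, node ACELV: AC={C} ∪ ELV={A,G,T} → {A,C,G,T} (+1)
per-site changes: [3, 2, 2, 2, 3]; total = 12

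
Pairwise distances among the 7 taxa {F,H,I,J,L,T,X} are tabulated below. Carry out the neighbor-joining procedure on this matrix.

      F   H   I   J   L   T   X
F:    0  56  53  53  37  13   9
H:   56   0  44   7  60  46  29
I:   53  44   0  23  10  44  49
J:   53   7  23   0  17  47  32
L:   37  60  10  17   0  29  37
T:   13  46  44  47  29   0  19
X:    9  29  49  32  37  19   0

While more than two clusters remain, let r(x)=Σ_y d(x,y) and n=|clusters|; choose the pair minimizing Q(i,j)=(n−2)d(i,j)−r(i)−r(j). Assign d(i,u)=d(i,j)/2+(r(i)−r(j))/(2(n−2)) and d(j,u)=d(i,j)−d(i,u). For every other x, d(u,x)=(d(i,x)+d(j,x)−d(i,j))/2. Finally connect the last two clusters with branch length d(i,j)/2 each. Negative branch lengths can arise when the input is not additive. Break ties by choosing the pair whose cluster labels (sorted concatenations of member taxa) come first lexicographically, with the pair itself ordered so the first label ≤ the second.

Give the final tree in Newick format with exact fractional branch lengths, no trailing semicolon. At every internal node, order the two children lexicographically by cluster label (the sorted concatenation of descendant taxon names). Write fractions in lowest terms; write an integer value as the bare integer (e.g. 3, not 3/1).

(((F:97/16,T:111/16):79/16,((H:49/5,J:-14/5):47/3,(I:39/4,L:1/4):71/6):259/16):41/32,X:41/32)

iteration 1: select H,J (d=7, Q=-386); attach at lengths (49/5, -14/5); label the merged cluster HJ
  updated: d(F,HJ)=51, d(HJ,I)=30, d(HJ,L)=35, d(HJ,T)=43, d(HJ,X)=27
iteration 2: select I,L (d=10, Q=-294); attach at lengths (39/4, 1/4); label the merged cluster IL
  updated: d(F,IL)=40, d(HJ,IL)=55/2, d(IL,T)=63/2, d(IL,X)=38
iteration 3: select HJ,IL (d=55/2, Q=-203); attach at lengths (47/3, 71/6); label the merged cluster HIJL
  updated: d(F,HIJL)=127/4, d(HIJL,T)=47/2, d(HIJL,X)=75/4
iteration 4: select F,T (d=13, Q=-333/4); attach at lengths (97/16, 111/16); label the merged cluster FT
  updated: d(FT,HIJL)=169/8, d(FT,X)=15/2
iteration 5: select FT,HIJL (d=169/8, Q=-379/8); attach at lengths (79/16, 259/16); label the merged cluster FHIJLT
  updated: d(FHIJLT,X)=41/16
iteration 6: select FHIJLT,X (d=41/16); attach at lengths (41/32, 41/32); label the merged cluster FHIJLTX
final tree: (((F:97/16,T:111/16):79/16,((H:49/5,J:-14/5):47/3,(I:39/4,L:1/4):71/6):259/16):41/32,X:41/32)
total length: 1299/16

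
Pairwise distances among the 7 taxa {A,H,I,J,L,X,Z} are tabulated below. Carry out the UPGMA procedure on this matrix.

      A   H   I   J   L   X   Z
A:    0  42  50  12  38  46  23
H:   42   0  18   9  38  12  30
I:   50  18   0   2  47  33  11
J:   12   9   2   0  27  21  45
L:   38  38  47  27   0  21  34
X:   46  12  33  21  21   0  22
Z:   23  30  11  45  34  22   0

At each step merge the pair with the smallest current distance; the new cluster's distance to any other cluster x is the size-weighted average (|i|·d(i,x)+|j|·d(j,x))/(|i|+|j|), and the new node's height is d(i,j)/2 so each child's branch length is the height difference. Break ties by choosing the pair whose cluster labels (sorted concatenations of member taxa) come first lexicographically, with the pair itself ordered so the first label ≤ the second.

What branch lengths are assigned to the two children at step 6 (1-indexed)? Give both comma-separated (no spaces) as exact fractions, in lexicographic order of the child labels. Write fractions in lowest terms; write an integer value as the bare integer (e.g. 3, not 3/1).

23/24,205/12

iteration 1: select I,J (d=2); attach at lengths (1, 1); label the merged cluster IJ
  updated: d(A,IJ)=31, d(H,IJ)=27/2, d(IJ,L)=37, d(IJ,X)=27, d(IJ,Z)=28
iteration 2: select H,X (d=12); attach at lengths (6, 6); label the merged cluster HX
  updated: d(A,HX)=44, d(HX,IJ)=81/4, d(HX,L)=59/2, d(HX,Z)=26
iteration 3: select HX,IJ (d=81/4); attach at lengths (33/8, 73/8); label the merged cluster HIJX
  updated: d(A,HIJX)=75/2, d(HIJX,L)=133/4, d(HIJX,Z)=27
iteration 4: select A,Z (d=23); attach at lengths (23/2, 23/2); label the merged cluster AZ
  updated: d(AZ,HIJX)=129/4, d(AZ,L)=36
iteration 5: select AZ,HIJX (d=129/4); attach at lengths (37/8, 6); label the merged cluster AHIJXZ
  updated: d(AHIJXZ,L)=205/6
iteration 6: select AHIJXZ,L (d=205/6); attach at lengths (23/24, 205/12); label the merged cluster AHIJLXZ
final tree: (((A:23/2,Z:23/2):37/8,((H:6,X:6):33/8,(I:1,J:1):73/8):6):23/24,L:205/12)
total length: 947/12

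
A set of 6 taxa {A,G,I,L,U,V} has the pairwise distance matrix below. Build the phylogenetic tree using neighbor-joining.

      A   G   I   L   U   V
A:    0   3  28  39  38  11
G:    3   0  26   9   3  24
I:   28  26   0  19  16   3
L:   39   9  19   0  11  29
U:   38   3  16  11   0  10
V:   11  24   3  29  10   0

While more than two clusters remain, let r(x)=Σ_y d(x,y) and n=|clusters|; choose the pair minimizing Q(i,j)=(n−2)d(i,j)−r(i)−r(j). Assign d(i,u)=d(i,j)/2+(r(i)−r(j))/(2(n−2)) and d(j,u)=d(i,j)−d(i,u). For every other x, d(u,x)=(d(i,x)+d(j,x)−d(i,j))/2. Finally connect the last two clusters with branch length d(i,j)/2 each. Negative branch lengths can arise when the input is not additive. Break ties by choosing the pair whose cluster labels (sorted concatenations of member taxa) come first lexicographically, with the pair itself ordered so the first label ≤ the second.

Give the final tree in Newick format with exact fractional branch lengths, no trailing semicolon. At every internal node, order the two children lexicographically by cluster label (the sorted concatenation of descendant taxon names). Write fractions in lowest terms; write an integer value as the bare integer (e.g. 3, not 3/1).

((((A:33/4,G:-21/4):23/2,(I:29/12,V:7/12):31/4):15/4,L:73/8):15/16,U:15/16)

1. join A+G (d=3, Q=-172) ⇒ AG; edges |A|=33/4, |G|=-21/4
  updated: d(AG,I)=51/2, d(AG,L)=45/2, d(AG,U)=19, d(AG,V)=16
2. join I+V (d=3, Q=-225/2) ⇒ IV; edges |I|=29/12, |V|=7/12
  updated: d(AG,IV)=77/4, d(IV,L)=45/2, d(IV,U)=23/2
3. join AG+IV (d=77/4, Q=-151/2) ⇒ AGIV; edges |AG|=23/2, |IV|=31/4
  updated: d(AGIV,L)=103/8, d(AGIV,U)=45/8
4. join AGIV+L (d=103/8, Q=-59/2) ⇒ AGILV; edges |AGIV|=15/4, |L|=73/8
  updated: d(AGILV,U)=15/8
5. join AGILV+U (d=15/8) ⇒ AGILUV; edges |AGILV|=15/16, |U|=15/16
final tree: ((((A:33/4,G:-21/4):23/2,(I:29/12,V:7/12):31/4):15/4,L:73/8):15/16,U:15/16)
total length: 40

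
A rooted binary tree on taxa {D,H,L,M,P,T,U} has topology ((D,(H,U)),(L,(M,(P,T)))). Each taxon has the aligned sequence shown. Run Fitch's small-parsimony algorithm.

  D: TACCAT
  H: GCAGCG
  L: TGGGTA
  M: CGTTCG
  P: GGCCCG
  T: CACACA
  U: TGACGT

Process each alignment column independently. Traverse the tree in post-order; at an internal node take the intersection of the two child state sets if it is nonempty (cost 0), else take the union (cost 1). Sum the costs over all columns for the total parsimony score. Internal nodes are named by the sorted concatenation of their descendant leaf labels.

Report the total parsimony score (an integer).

20

HU@0: {G} ∪ {T} = {G,T} (union, +1)
DHU@0: {T} ∩ {G,T} = {T} (intersection, +0)
PT@0: {G} ∪ {C} = {C,G} (union, +1)
MPT@0: {C} ∩ {C,G} = {C} (intersection, +0)
LMPT@0: {T} ∪ {C} = {C,T} (union, +1)
DHLMPTU@0: {T} ∩ {C,T} = {T} (intersection, +0)
HU@1: {C} ∪ {G} = {C,G} (union, +1)
DHU@1: {A} ∪ {C,G} = {A,C,G} (union, +1)
PT@1: {G} ∪ {A} = {A,G} (union, +1)
MPT@1: {G} ∩ {A,G} = {G} (intersection, +0)
LMPT@1: {G} ∩ {G} = {G} (intersection, +0)
DHLMPTU@1: {A,C,G} ∩ {G} = {G} (intersection, +0)
HU@2: {A} ∩ {A} = {A} (intersection, +0)
DHU@2: {C} ∪ {A} = {A,C} (union, +1)
PT@2: {C} ∩ {C} = {C} (intersection, +0)
MPT@2: {T} ∪ {C} = {C,T} (union, +1)
LMPT@2: {G} ∪ {C,T} = {C,G,T} (union, +1)
DHLMPTU@2: {A,C} ∩ {C,G,T} = {C} (intersection, +0)
HU@3: {G} ∪ {C} = {C,G} (union, +1)
DHU@3: {C} ∩ {C,G} = {C} (intersection, +0)
PT@3: {C} ∪ {A} = {A,C} (union, +1)
MPT@3: {T} ∪ {A,C} = {A,C,T} (union, +1)
LMPT@3: {G} ∪ {A,C,T} = {A,C,G,T} (union, +1)
DHLMPTU@3: {C} ∩ {A,C,G,T} = {C} (intersection, +0)
HU@4: {C} ∪ {G} = {C,G} (union, +1)
DHU@4: {A} ∪ {C,G} = {A,C,G} (union, +1)
PT@4: {C} ∩ {C} = {C} (intersection, +0)
MPT@4: {C} ∩ {C} = {C} (intersection, +0)
LMPT@4: {T} ∪ {C} = {C,T} (union, +1)
DHLMPTU@4: {A,C,G} ∩ {C,T} = {C} (intersection, +0)
HU@5: {G} ∪ {T} = {G,T} (union, +1)
DHU@5: {T} ∩ {G,T} = {T} (intersection, +0)
PT@5: {G} ∪ {A} = {A,G} (union, +1)
MPT@5: {G} ∩ {A,G} = {G} (intersection, +0)
LMPT@5: {A} ∪ {G} = {A,G} (union, +1)
DHLMPTU@5: {T} ∪ {A,G} = {A,G,T} (union, +1)
per-site changes: [3, 3, 3, 4, 3, 4]; total = 20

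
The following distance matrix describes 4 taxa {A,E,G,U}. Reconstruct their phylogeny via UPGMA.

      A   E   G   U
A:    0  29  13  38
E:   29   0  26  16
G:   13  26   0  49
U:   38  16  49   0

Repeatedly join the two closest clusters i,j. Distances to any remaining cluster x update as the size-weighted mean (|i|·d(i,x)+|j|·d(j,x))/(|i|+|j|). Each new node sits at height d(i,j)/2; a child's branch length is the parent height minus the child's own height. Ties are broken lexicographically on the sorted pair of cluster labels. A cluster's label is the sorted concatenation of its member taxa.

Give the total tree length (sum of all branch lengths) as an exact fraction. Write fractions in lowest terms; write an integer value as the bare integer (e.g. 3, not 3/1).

1. join A+G (d=13) ⇒ AG; edges |A|=13/2, |G|=13/2
  updated: d(AG,E)=55/2, d(AG,U)=87/2
2. join E+U (d=16) ⇒ EU; edges |E|=8, |U|=8
  updated: d(AG,EU)=71/2
3. join AG+EU (d=71/2) ⇒ AEGU; edges |AG|=45/4, |EU|=39/4
final tree: ((A:13/2,G:13/2):45/4,(E:8,U:8):39/4)
total length: 50

50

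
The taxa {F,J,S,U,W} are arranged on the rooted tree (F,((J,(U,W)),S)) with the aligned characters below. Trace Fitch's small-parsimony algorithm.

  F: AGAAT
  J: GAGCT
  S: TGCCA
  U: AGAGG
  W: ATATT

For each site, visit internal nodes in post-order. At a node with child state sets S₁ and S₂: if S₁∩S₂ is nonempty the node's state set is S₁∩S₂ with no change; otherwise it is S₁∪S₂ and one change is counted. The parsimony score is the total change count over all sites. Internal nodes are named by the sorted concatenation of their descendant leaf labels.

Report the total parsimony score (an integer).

[col 0] UW: children U:{A}, W:{A} ∩→ {A}; cost 0
[col 0] JUW: children J:{G}, UW:{A} ∪→ {A,G}; cost 1
[col 0] JSUW: children JUW:{A,G}, S:{T} ∪→ {A,G,T}; cost 1
[col 0] FJSUW: children F:{A}, JSUW:{A,G,T} ∩→ {A}; cost 0
[col 1] UW: children U:{G}, W:{T} ∪→ {G,T}; cost 1
[col 1] JUW: children J:{A}, UW:{G,T} ∪→ {A,G,T}; cost 1
[col 1] JSUW: children JUW:{A,G,T}, S:{G} ∩→ {G}; cost 0
[col 1] FJSUW: children F:{G}, JSUW:{G} ∩→ {G}; cost 0
[col 2] UW: children U:{A}, W:{A} ∩→ {A}; cost 0
[col 2] JUW: children J:{G}, UW:{A} ∪→ {A,G}; cost 1
[col 2] JSUW: children JUW:{A,G}, S:{C} ∪→ {A,C,G}; cost 1
[col 2] FJSUW: children F:{A}, JSUW:{A,C,G} ∩→ {A}; cost 0
[col 3] UW: children U:{G}, W:{T} ∪→ {G,T}; cost 1
[col 3] JUW: children J:{C}, UW:{G,T} ∪→ {C,G,T}; cost 1
[col 3] JSUW: children JUW:{C,G,T}, S:{C} ∩→ {C}; cost 0
[col 3] FJSUW: children F:{A}, JSUW:{C} ∪→ {A,C}; cost 1
[col 4] UW: children U:{G}, W:{T} ∪→ {G,T}; cost 1
[col 4] JUW: children J:{T}, UW:{G,T} ∩→ {T}; cost 0
[col 4] JSUW: children JUW:{T}, S:{A} ∪→ {A,T}; cost 1
[col 4] FJSUW: children F:{T}, JSUW:{A,T} ∩→ {T}; cost 0
per-site changes: [2, 2, 2, 3, 2]; total = 11

11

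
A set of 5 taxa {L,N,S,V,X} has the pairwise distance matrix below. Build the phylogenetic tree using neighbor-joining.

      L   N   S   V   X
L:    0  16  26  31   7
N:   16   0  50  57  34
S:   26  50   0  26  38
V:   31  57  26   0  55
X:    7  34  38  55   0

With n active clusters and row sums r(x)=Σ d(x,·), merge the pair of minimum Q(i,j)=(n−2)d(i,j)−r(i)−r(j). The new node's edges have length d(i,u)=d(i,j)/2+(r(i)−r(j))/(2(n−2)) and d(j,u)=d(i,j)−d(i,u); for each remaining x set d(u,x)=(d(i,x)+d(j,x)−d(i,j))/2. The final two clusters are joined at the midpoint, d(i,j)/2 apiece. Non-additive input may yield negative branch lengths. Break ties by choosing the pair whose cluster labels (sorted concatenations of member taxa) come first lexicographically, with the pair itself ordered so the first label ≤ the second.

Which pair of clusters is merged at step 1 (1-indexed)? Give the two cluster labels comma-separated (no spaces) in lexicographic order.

S,V

1. join S+V (d=26, Q=-231) ⇒ SV; edges |S|=49/6, |V|=107/6
  updated: d(L,SV)=31/2, d(N,SV)=81/2, d(SV,X)=67/2
2. join L+X (d=7, Q=-99) ⇒ LX; edges |L|=-11/2, |X|=25/2
  updated: d(LX,N)=43/2, d(LX,SV)=21
3. join LX+N (d=43/2, Q=-83) ⇒ LNX; edges |LX|=1, |N|=41/2
  updated: d(LNX,SV)=20
4. join LNX+SV (d=20) ⇒ LNSVX; edges |LNX|=10, |SV|=10
final tree: (((L:-11/2,X:25/2):1,N:41/2):10,(S:49/6,V:107/6):10)
total length: 149/2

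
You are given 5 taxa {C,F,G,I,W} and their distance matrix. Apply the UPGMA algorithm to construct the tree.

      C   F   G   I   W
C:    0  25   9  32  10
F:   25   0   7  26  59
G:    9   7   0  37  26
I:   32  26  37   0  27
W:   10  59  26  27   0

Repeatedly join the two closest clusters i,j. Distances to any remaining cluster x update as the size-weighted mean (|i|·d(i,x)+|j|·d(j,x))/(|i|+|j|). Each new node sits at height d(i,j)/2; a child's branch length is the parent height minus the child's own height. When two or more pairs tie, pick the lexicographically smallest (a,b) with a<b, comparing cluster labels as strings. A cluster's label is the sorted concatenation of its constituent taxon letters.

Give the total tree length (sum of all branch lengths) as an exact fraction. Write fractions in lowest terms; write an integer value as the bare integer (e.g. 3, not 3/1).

1. join F+G (d=7) ⇒ FG; edges |F|=7/2, |G|=7/2
  updated: d(C,FG)=17, d(FG,I)=63/2, d(FG,W)=85/2
2. join C+W (d=10) ⇒ CW; edges |C|=5, |W|=5
  updated: d(CW,FG)=119/4, d(CW,I)=59/2
3. join CW+I (d=59/2) ⇒ CIW; edges |CW|=39/4, |I|=59/4
  updated: d(CIW,FG)=91/3
4. join CIW+FG (d=91/3) ⇒ CFGIW; edges |CIW|=5/12, |FG|=35/3
final tree: (((C:5,W:5):39/4,I:59/4):5/12,(F:7/2,G:7/2):35/3)
total length: 643/12

643/12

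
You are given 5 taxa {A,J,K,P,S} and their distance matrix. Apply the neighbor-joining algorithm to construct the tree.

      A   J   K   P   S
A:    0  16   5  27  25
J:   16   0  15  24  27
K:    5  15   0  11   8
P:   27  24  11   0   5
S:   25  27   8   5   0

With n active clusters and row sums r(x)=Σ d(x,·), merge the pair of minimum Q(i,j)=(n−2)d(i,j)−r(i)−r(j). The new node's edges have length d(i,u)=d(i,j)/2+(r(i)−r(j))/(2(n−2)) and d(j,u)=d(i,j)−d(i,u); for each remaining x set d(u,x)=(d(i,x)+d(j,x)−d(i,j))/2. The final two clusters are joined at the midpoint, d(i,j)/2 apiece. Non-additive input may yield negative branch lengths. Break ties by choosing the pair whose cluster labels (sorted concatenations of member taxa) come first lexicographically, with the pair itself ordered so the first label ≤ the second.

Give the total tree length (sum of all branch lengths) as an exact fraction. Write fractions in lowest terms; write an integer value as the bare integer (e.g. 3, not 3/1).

iteration 1: select P,S (d=5, Q=-117); attach at lengths (17/6, 13/6); label the merged cluster PS
  updated: d(A,PS)=47/2, d(J,PS)=23, d(K,PS)=7
iteration 2: select A,J (d=16, Q=-133/2); attach at lengths (45/8, 83/8); label the merged cluster AJ
  updated: d(AJ,K)=2, d(AJ,PS)=61/4
iteration 3: select AJ,K (d=2, Q=-97/4); attach at lengths (41/8, -25/8); label the merged cluster AJK
  updated: d(AJK,PS)=81/8
iteration 4: select AJK,PS (d=81/8); attach at lengths (81/16, 81/16); label the merged cluster AJKPS
final tree: (((A:45/8,J:83/8):41/8,K:-25/8):81/16,(P:17/6,S:13/6):81/16)
total length: 265/8

265/8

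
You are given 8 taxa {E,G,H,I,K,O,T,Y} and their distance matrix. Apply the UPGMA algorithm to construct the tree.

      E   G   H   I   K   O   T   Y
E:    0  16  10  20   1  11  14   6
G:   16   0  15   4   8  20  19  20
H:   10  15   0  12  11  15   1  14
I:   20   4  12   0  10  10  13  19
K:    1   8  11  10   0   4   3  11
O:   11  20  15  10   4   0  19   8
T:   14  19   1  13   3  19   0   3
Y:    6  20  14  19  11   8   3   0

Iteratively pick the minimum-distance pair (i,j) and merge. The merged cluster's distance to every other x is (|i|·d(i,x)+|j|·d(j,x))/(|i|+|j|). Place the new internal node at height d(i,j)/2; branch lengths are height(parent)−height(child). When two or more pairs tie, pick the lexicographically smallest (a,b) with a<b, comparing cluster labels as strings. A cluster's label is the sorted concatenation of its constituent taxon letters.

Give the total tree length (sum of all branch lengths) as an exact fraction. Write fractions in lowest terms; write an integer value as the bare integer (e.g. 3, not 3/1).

1519/48

step 1: merge (E,K) at d=1; branch lengths E→1/2, K→1/2; new cluster EK
  updated: d(EK,G)=12, d(EK,H)=21/2, d(EK,I)=15, d(EK,O)=15/2, d(EK,T)=17/2, d(EK,Y)=17/2
step 2: merge (H,T) at d=1; branch lengths H→1/2, T→1/2; new cluster HT
  updated: d(EK,HT)=19/2, d(G,HT)=17, d(HT,I)=25/2, d(HT,O)=17, d(HT,Y)=17/2
step 3: merge (G,I) at d=4; branch lengths G→2, I→2; new cluster GI
  updated: d(EK,GI)=27/2, d(GI,HT)=59/4, d(GI,O)=15, d(GI,Y)=39/2
step 4: merge (EK,O) at d=15/2; branch lengths EK→13/4, O→15/4; new cluster EKO
  updated: d(EKO,GI)=14, d(EKO,HT)=12, d(EKO,Y)=25/3
step 5: merge (EKO,Y) at d=25/3; branch lengths EKO→5/12, Y→25/6; new cluster EKOY
  updated: d(EKOY,GI)=123/8, d(EKOY,HT)=89/8
step 6: merge (EKOY,HT) at d=89/8; branch lengths EKOY→67/48, HT→81/16; new cluster EHKOTY
  updated: d(EHKOTY,GI)=91/6
step 7: merge (EHKOTY,GI) at d=91/6; branch lengths EHKOTY→97/48, GI→67/12; new cluster EGHIKOTY
final tree: (((((E:1/2,K:1/2):13/4,O:15/4):5/12,Y:25/6):67/48,(H:1/2,T:1/2):81/16):97/48,(G:2,I:2):67/12)
total length: 1519/48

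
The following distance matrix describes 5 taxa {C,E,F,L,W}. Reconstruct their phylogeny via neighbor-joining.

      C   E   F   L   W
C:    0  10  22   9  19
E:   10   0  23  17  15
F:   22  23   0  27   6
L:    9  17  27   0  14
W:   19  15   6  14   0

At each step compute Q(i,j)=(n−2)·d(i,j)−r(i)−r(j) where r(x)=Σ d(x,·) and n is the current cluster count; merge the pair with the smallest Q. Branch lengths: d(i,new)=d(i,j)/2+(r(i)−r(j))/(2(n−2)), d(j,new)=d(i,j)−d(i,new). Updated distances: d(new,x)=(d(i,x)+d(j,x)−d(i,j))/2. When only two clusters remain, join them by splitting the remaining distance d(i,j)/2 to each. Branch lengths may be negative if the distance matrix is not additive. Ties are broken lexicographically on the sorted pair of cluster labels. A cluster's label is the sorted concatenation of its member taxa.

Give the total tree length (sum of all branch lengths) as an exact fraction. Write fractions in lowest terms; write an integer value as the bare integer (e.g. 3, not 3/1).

step 1: merge (F,W) at d=6, Q=-114; branch lengths F→7, W→-1; new cluster FW
  updated: d(C,FW)=35/2, d(E,FW)=16, d(FW,L)=35/2
step 2: merge (C,L) at d=9, Q=-62; branch lengths C→11/4, L→25/4; new cluster CL
  updated: d(CL,E)=9, d(CL,FW)=13
step 3: merge (CL,E) at d=9, Q=-38; branch lengths CL→3, E→6; new cluster CEL
  updated: d(CEL,FW)=10
step 4: merge (CEL,FW) at d=10; branch lengths CEL→5, FW→5; new cluster CEFLW
final tree: (((C:11/4,L:25/4):3,E:6):5,(F:7,W:-1):5)
total length: 34

34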